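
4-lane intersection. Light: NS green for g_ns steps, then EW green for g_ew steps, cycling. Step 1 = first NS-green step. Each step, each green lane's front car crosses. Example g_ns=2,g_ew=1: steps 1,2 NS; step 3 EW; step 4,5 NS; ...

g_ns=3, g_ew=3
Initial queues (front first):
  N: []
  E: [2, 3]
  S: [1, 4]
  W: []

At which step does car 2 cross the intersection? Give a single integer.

Step 1 [NS]: N:empty,E:wait,S:car1-GO,W:wait | queues: N=0 E=2 S=1 W=0
Step 2 [NS]: N:empty,E:wait,S:car4-GO,W:wait | queues: N=0 E=2 S=0 W=0
Step 3 [NS]: N:empty,E:wait,S:empty,W:wait | queues: N=0 E=2 S=0 W=0
Step 4 [EW]: N:wait,E:car2-GO,S:wait,W:empty | queues: N=0 E=1 S=0 W=0
Step 5 [EW]: N:wait,E:car3-GO,S:wait,W:empty | queues: N=0 E=0 S=0 W=0
Car 2 crosses at step 4

4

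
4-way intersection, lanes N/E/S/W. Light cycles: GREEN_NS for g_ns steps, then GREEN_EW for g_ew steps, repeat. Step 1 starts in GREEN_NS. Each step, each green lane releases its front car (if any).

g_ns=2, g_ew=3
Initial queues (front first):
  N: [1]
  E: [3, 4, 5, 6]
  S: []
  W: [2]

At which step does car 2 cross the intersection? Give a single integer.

Step 1 [NS]: N:car1-GO,E:wait,S:empty,W:wait | queues: N=0 E=4 S=0 W=1
Step 2 [NS]: N:empty,E:wait,S:empty,W:wait | queues: N=0 E=4 S=0 W=1
Step 3 [EW]: N:wait,E:car3-GO,S:wait,W:car2-GO | queues: N=0 E=3 S=0 W=0
Step 4 [EW]: N:wait,E:car4-GO,S:wait,W:empty | queues: N=0 E=2 S=0 W=0
Step 5 [EW]: N:wait,E:car5-GO,S:wait,W:empty | queues: N=0 E=1 S=0 W=0
Step 6 [NS]: N:empty,E:wait,S:empty,W:wait | queues: N=0 E=1 S=0 W=0
Step 7 [NS]: N:empty,E:wait,S:empty,W:wait | queues: N=0 E=1 S=0 W=0
Step 8 [EW]: N:wait,E:car6-GO,S:wait,W:empty | queues: N=0 E=0 S=0 W=0
Car 2 crosses at step 3

3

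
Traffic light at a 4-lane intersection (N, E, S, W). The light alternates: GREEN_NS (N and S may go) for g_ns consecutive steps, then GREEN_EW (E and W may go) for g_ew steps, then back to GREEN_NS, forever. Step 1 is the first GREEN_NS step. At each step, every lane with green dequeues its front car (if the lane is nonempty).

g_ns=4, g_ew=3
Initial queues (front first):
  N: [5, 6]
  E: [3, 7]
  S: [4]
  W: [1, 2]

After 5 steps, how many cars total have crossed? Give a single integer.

Answer: 5

Derivation:
Step 1 [NS]: N:car5-GO,E:wait,S:car4-GO,W:wait | queues: N=1 E=2 S=0 W=2
Step 2 [NS]: N:car6-GO,E:wait,S:empty,W:wait | queues: N=0 E=2 S=0 W=2
Step 3 [NS]: N:empty,E:wait,S:empty,W:wait | queues: N=0 E=2 S=0 W=2
Step 4 [NS]: N:empty,E:wait,S:empty,W:wait | queues: N=0 E=2 S=0 W=2
Step 5 [EW]: N:wait,E:car3-GO,S:wait,W:car1-GO | queues: N=0 E=1 S=0 W=1
Cars crossed by step 5: 5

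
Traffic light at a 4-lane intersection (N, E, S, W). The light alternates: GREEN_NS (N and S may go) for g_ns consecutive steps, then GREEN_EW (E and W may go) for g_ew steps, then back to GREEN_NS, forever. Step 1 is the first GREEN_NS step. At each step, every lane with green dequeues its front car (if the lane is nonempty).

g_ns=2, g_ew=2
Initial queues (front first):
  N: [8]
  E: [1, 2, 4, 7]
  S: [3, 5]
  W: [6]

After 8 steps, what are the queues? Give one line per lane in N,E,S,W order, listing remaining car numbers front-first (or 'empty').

Step 1 [NS]: N:car8-GO,E:wait,S:car3-GO,W:wait | queues: N=0 E=4 S=1 W=1
Step 2 [NS]: N:empty,E:wait,S:car5-GO,W:wait | queues: N=0 E=4 S=0 W=1
Step 3 [EW]: N:wait,E:car1-GO,S:wait,W:car6-GO | queues: N=0 E=3 S=0 W=0
Step 4 [EW]: N:wait,E:car2-GO,S:wait,W:empty | queues: N=0 E=2 S=0 W=0
Step 5 [NS]: N:empty,E:wait,S:empty,W:wait | queues: N=0 E=2 S=0 W=0
Step 6 [NS]: N:empty,E:wait,S:empty,W:wait | queues: N=0 E=2 S=0 W=0
Step 7 [EW]: N:wait,E:car4-GO,S:wait,W:empty | queues: N=0 E=1 S=0 W=0
Step 8 [EW]: N:wait,E:car7-GO,S:wait,W:empty | queues: N=0 E=0 S=0 W=0

N: empty
E: empty
S: empty
W: empty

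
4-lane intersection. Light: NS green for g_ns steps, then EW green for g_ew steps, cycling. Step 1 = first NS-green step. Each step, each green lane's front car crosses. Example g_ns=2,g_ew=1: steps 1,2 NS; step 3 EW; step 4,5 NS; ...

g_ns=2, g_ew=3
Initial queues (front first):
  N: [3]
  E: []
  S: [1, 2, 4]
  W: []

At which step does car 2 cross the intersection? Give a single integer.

Step 1 [NS]: N:car3-GO,E:wait,S:car1-GO,W:wait | queues: N=0 E=0 S=2 W=0
Step 2 [NS]: N:empty,E:wait,S:car2-GO,W:wait | queues: N=0 E=0 S=1 W=0
Step 3 [EW]: N:wait,E:empty,S:wait,W:empty | queues: N=0 E=0 S=1 W=0
Step 4 [EW]: N:wait,E:empty,S:wait,W:empty | queues: N=0 E=0 S=1 W=0
Step 5 [EW]: N:wait,E:empty,S:wait,W:empty | queues: N=0 E=0 S=1 W=0
Step 6 [NS]: N:empty,E:wait,S:car4-GO,W:wait | queues: N=0 E=0 S=0 W=0
Car 2 crosses at step 2

2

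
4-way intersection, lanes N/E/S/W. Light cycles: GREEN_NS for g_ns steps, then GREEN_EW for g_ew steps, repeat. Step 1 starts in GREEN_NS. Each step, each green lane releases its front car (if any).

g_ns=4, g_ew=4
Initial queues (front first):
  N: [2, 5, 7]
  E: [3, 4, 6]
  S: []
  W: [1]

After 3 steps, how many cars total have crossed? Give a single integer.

Step 1 [NS]: N:car2-GO,E:wait,S:empty,W:wait | queues: N=2 E=3 S=0 W=1
Step 2 [NS]: N:car5-GO,E:wait,S:empty,W:wait | queues: N=1 E=3 S=0 W=1
Step 3 [NS]: N:car7-GO,E:wait,S:empty,W:wait | queues: N=0 E=3 S=0 W=1
Cars crossed by step 3: 3

Answer: 3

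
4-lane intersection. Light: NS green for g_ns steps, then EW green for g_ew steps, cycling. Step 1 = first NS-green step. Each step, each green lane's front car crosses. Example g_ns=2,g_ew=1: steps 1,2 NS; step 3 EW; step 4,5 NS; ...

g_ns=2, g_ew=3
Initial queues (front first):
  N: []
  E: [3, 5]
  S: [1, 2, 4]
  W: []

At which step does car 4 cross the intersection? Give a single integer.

Step 1 [NS]: N:empty,E:wait,S:car1-GO,W:wait | queues: N=0 E=2 S=2 W=0
Step 2 [NS]: N:empty,E:wait,S:car2-GO,W:wait | queues: N=0 E=2 S=1 W=0
Step 3 [EW]: N:wait,E:car3-GO,S:wait,W:empty | queues: N=0 E=1 S=1 W=0
Step 4 [EW]: N:wait,E:car5-GO,S:wait,W:empty | queues: N=0 E=0 S=1 W=0
Step 5 [EW]: N:wait,E:empty,S:wait,W:empty | queues: N=0 E=0 S=1 W=0
Step 6 [NS]: N:empty,E:wait,S:car4-GO,W:wait | queues: N=0 E=0 S=0 W=0
Car 4 crosses at step 6

6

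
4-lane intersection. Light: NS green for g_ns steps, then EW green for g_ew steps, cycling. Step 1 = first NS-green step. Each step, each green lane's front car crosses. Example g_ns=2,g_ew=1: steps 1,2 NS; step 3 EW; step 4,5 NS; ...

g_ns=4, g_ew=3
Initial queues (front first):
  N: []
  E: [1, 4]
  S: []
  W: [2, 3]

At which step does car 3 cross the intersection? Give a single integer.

Step 1 [NS]: N:empty,E:wait,S:empty,W:wait | queues: N=0 E=2 S=0 W=2
Step 2 [NS]: N:empty,E:wait,S:empty,W:wait | queues: N=0 E=2 S=0 W=2
Step 3 [NS]: N:empty,E:wait,S:empty,W:wait | queues: N=0 E=2 S=0 W=2
Step 4 [NS]: N:empty,E:wait,S:empty,W:wait | queues: N=0 E=2 S=0 W=2
Step 5 [EW]: N:wait,E:car1-GO,S:wait,W:car2-GO | queues: N=0 E=1 S=0 W=1
Step 6 [EW]: N:wait,E:car4-GO,S:wait,W:car3-GO | queues: N=0 E=0 S=0 W=0
Car 3 crosses at step 6

6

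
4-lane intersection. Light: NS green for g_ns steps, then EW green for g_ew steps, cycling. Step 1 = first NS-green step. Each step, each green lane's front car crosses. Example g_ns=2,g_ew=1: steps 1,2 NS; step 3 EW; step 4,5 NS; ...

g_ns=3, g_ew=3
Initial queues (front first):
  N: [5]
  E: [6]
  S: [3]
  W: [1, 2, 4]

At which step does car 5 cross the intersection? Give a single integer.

Step 1 [NS]: N:car5-GO,E:wait,S:car3-GO,W:wait | queues: N=0 E=1 S=0 W=3
Step 2 [NS]: N:empty,E:wait,S:empty,W:wait | queues: N=0 E=1 S=0 W=3
Step 3 [NS]: N:empty,E:wait,S:empty,W:wait | queues: N=0 E=1 S=0 W=3
Step 4 [EW]: N:wait,E:car6-GO,S:wait,W:car1-GO | queues: N=0 E=0 S=0 W=2
Step 5 [EW]: N:wait,E:empty,S:wait,W:car2-GO | queues: N=0 E=0 S=0 W=1
Step 6 [EW]: N:wait,E:empty,S:wait,W:car4-GO | queues: N=0 E=0 S=0 W=0
Car 5 crosses at step 1

1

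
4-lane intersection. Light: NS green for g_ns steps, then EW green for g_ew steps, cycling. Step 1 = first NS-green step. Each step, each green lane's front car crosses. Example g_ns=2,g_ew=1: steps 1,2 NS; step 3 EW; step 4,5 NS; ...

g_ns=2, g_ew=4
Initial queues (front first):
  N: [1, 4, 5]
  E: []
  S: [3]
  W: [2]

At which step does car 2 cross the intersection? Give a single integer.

Step 1 [NS]: N:car1-GO,E:wait,S:car3-GO,W:wait | queues: N=2 E=0 S=0 W=1
Step 2 [NS]: N:car4-GO,E:wait,S:empty,W:wait | queues: N=1 E=0 S=0 W=1
Step 3 [EW]: N:wait,E:empty,S:wait,W:car2-GO | queues: N=1 E=0 S=0 W=0
Step 4 [EW]: N:wait,E:empty,S:wait,W:empty | queues: N=1 E=0 S=0 W=0
Step 5 [EW]: N:wait,E:empty,S:wait,W:empty | queues: N=1 E=0 S=0 W=0
Step 6 [EW]: N:wait,E:empty,S:wait,W:empty | queues: N=1 E=0 S=0 W=0
Step 7 [NS]: N:car5-GO,E:wait,S:empty,W:wait | queues: N=0 E=0 S=0 W=0
Car 2 crosses at step 3

3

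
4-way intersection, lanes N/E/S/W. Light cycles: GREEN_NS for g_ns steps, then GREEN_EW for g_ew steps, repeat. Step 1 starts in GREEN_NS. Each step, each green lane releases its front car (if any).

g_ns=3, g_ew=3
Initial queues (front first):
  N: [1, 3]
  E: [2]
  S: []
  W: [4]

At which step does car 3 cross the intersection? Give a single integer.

Step 1 [NS]: N:car1-GO,E:wait,S:empty,W:wait | queues: N=1 E=1 S=0 W=1
Step 2 [NS]: N:car3-GO,E:wait,S:empty,W:wait | queues: N=0 E=1 S=0 W=1
Step 3 [NS]: N:empty,E:wait,S:empty,W:wait | queues: N=0 E=1 S=0 W=1
Step 4 [EW]: N:wait,E:car2-GO,S:wait,W:car4-GO | queues: N=0 E=0 S=0 W=0
Car 3 crosses at step 2

2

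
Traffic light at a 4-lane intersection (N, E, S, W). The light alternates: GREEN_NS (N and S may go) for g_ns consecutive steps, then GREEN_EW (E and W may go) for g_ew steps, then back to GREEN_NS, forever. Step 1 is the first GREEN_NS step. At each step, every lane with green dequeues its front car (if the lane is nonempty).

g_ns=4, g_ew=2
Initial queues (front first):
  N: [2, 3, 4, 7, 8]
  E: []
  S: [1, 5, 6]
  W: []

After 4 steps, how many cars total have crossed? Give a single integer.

Step 1 [NS]: N:car2-GO,E:wait,S:car1-GO,W:wait | queues: N=4 E=0 S=2 W=0
Step 2 [NS]: N:car3-GO,E:wait,S:car5-GO,W:wait | queues: N=3 E=0 S=1 W=0
Step 3 [NS]: N:car4-GO,E:wait,S:car6-GO,W:wait | queues: N=2 E=0 S=0 W=0
Step 4 [NS]: N:car7-GO,E:wait,S:empty,W:wait | queues: N=1 E=0 S=0 W=0
Cars crossed by step 4: 7

Answer: 7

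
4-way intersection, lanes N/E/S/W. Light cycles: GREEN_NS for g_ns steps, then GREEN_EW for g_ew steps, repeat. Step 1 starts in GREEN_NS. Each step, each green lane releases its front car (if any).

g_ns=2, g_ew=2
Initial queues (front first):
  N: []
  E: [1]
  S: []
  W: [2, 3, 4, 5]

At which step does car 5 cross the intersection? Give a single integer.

Step 1 [NS]: N:empty,E:wait,S:empty,W:wait | queues: N=0 E=1 S=0 W=4
Step 2 [NS]: N:empty,E:wait,S:empty,W:wait | queues: N=0 E=1 S=0 W=4
Step 3 [EW]: N:wait,E:car1-GO,S:wait,W:car2-GO | queues: N=0 E=0 S=0 W=3
Step 4 [EW]: N:wait,E:empty,S:wait,W:car3-GO | queues: N=0 E=0 S=0 W=2
Step 5 [NS]: N:empty,E:wait,S:empty,W:wait | queues: N=0 E=0 S=0 W=2
Step 6 [NS]: N:empty,E:wait,S:empty,W:wait | queues: N=0 E=0 S=0 W=2
Step 7 [EW]: N:wait,E:empty,S:wait,W:car4-GO | queues: N=0 E=0 S=0 W=1
Step 8 [EW]: N:wait,E:empty,S:wait,W:car5-GO | queues: N=0 E=0 S=0 W=0
Car 5 crosses at step 8

8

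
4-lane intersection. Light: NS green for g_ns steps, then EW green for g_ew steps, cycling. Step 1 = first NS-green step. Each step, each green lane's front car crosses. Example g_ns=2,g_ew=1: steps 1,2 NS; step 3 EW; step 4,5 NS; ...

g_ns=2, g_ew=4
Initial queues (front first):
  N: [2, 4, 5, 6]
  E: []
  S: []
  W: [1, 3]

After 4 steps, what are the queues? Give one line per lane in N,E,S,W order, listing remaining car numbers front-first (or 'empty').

Step 1 [NS]: N:car2-GO,E:wait,S:empty,W:wait | queues: N=3 E=0 S=0 W=2
Step 2 [NS]: N:car4-GO,E:wait,S:empty,W:wait | queues: N=2 E=0 S=0 W=2
Step 3 [EW]: N:wait,E:empty,S:wait,W:car1-GO | queues: N=2 E=0 S=0 W=1
Step 4 [EW]: N:wait,E:empty,S:wait,W:car3-GO | queues: N=2 E=0 S=0 W=0

N: 5 6
E: empty
S: empty
W: empty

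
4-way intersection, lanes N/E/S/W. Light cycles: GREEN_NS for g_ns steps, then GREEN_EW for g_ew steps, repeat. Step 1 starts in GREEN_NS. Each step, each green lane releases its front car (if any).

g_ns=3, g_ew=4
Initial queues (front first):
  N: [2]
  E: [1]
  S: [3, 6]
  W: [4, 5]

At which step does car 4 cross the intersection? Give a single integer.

Step 1 [NS]: N:car2-GO,E:wait,S:car3-GO,W:wait | queues: N=0 E=1 S=1 W=2
Step 2 [NS]: N:empty,E:wait,S:car6-GO,W:wait | queues: N=0 E=1 S=0 W=2
Step 3 [NS]: N:empty,E:wait,S:empty,W:wait | queues: N=0 E=1 S=0 W=2
Step 4 [EW]: N:wait,E:car1-GO,S:wait,W:car4-GO | queues: N=0 E=0 S=0 W=1
Step 5 [EW]: N:wait,E:empty,S:wait,W:car5-GO | queues: N=0 E=0 S=0 W=0
Car 4 crosses at step 4

4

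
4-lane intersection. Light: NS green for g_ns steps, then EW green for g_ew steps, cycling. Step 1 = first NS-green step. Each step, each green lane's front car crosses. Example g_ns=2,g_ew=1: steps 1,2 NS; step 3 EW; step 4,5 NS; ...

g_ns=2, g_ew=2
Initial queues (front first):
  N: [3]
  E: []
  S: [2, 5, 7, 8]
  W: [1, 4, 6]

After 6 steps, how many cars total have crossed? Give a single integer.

Step 1 [NS]: N:car3-GO,E:wait,S:car2-GO,W:wait | queues: N=0 E=0 S=3 W=3
Step 2 [NS]: N:empty,E:wait,S:car5-GO,W:wait | queues: N=0 E=0 S=2 W=3
Step 3 [EW]: N:wait,E:empty,S:wait,W:car1-GO | queues: N=0 E=0 S=2 W=2
Step 4 [EW]: N:wait,E:empty,S:wait,W:car4-GO | queues: N=0 E=0 S=2 W=1
Step 5 [NS]: N:empty,E:wait,S:car7-GO,W:wait | queues: N=0 E=0 S=1 W=1
Step 6 [NS]: N:empty,E:wait,S:car8-GO,W:wait | queues: N=0 E=0 S=0 W=1
Cars crossed by step 6: 7

Answer: 7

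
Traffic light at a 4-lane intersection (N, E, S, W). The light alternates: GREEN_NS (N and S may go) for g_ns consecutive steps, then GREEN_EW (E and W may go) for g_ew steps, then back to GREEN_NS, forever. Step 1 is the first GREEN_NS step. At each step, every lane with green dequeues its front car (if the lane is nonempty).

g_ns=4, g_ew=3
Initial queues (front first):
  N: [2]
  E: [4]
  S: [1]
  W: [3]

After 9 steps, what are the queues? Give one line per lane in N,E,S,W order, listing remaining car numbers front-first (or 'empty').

Step 1 [NS]: N:car2-GO,E:wait,S:car1-GO,W:wait | queues: N=0 E=1 S=0 W=1
Step 2 [NS]: N:empty,E:wait,S:empty,W:wait | queues: N=0 E=1 S=0 W=1
Step 3 [NS]: N:empty,E:wait,S:empty,W:wait | queues: N=0 E=1 S=0 W=1
Step 4 [NS]: N:empty,E:wait,S:empty,W:wait | queues: N=0 E=1 S=0 W=1
Step 5 [EW]: N:wait,E:car4-GO,S:wait,W:car3-GO | queues: N=0 E=0 S=0 W=0

N: empty
E: empty
S: empty
W: empty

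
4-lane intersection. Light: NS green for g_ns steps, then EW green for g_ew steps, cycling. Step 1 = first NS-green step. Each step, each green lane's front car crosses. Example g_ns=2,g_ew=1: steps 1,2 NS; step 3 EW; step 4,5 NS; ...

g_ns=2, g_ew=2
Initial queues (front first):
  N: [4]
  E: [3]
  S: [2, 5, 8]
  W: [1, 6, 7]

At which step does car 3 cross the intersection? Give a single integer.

Step 1 [NS]: N:car4-GO,E:wait,S:car2-GO,W:wait | queues: N=0 E=1 S=2 W=3
Step 2 [NS]: N:empty,E:wait,S:car5-GO,W:wait | queues: N=0 E=1 S=1 W=3
Step 3 [EW]: N:wait,E:car3-GO,S:wait,W:car1-GO | queues: N=0 E=0 S=1 W=2
Step 4 [EW]: N:wait,E:empty,S:wait,W:car6-GO | queues: N=0 E=0 S=1 W=1
Step 5 [NS]: N:empty,E:wait,S:car8-GO,W:wait | queues: N=0 E=0 S=0 W=1
Step 6 [NS]: N:empty,E:wait,S:empty,W:wait | queues: N=0 E=0 S=0 W=1
Step 7 [EW]: N:wait,E:empty,S:wait,W:car7-GO | queues: N=0 E=0 S=0 W=0
Car 3 crosses at step 3

3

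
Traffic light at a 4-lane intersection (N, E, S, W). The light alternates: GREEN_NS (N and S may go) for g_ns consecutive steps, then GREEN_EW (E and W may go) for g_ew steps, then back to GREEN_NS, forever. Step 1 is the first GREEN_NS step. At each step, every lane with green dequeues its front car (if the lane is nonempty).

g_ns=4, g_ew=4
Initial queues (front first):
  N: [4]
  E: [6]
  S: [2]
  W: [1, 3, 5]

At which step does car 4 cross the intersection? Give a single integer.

Step 1 [NS]: N:car4-GO,E:wait,S:car2-GO,W:wait | queues: N=0 E=1 S=0 W=3
Step 2 [NS]: N:empty,E:wait,S:empty,W:wait | queues: N=0 E=1 S=0 W=3
Step 3 [NS]: N:empty,E:wait,S:empty,W:wait | queues: N=0 E=1 S=0 W=3
Step 4 [NS]: N:empty,E:wait,S:empty,W:wait | queues: N=0 E=1 S=0 W=3
Step 5 [EW]: N:wait,E:car6-GO,S:wait,W:car1-GO | queues: N=0 E=0 S=0 W=2
Step 6 [EW]: N:wait,E:empty,S:wait,W:car3-GO | queues: N=0 E=0 S=0 W=1
Step 7 [EW]: N:wait,E:empty,S:wait,W:car5-GO | queues: N=0 E=0 S=0 W=0
Car 4 crosses at step 1

1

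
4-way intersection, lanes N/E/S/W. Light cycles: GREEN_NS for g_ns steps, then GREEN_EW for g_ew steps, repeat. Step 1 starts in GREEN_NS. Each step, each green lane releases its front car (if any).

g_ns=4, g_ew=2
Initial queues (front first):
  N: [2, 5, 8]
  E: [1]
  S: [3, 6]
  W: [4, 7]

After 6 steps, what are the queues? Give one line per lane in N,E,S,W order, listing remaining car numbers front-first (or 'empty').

Step 1 [NS]: N:car2-GO,E:wait,S:car3-GO,W:wait | queues: N=2 E=1 S=1 W=2
Step 2 [NS]: N:car5-GO,E:wait,S:car6-GO,W:wait | queues: N=1 E=1 S=0 W=2
Step 3 [NS]: N:car8-GO,E:wait,S:empty,W:wait | queues: N=0 E=1 S=0 W=2
Step 4 [NS]: N:empty,E:wait,S:empty,W:wait | queues: N=0 E=1 S=0 W=2
Step 5 [EW]: N:wait,E:car1-GO,S:wait,W:car4-GO | queues: N=0 E=0 S=0 W=1
Step 6 [EW]: N:wait,E:empty,S:wait,W:car7-GO | queues: N=0 E=0 S=0 W=0

N: empty
E: empty
S: empty
W: empty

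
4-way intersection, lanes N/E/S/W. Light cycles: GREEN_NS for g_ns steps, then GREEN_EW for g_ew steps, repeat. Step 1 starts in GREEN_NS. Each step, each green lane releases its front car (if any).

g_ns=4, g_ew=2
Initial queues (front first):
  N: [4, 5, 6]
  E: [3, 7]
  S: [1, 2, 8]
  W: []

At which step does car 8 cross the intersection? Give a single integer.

Step 1 [NS]: N:car4-GO,E:wait,S:car1-GO,W:wait | queues: N=2 E=2 S=2 W=0
Step 2 [NS]: N:car5-GO,E:wait,S:car2-GO,W:wait | queues: N=1 E=2 S=1 W=0
Step 3 [NS]: N:car6-GO,E:wait,S:car8-GO,W:wait | queues: N=0 E=2 S=0 W=0
Step 4 [NS]: N:empty,E:wait,S:empty,W:wait | queues: N=0 E=2 S=0 W=0
Step 5 [EW]: N:wait,E:car3-GO,S:wait,W:empty | queues: N=0 E=1 S=0 W=0
Step 6 [EW]: N:wait,E:car7-GO,S:wait,W:empty | queues: N=0 E=0 S=0 W=0
Car 8 crosses at step 3

3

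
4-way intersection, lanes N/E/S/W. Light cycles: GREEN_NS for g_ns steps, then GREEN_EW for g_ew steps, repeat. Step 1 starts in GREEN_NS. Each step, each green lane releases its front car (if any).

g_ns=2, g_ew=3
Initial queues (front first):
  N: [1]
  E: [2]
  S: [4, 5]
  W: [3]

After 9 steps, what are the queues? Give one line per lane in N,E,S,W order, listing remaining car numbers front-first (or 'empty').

Step 1 [NS]: N:car1-GO,E:wait,S:car4-GO,W:wait | queues: N=0 E=1 S=1 W=1
Step 2 [NS]: N:empty,E:wait,S:car5-GO,W:wait | queues: N=0 E=1 S=0 W=1
Step 3 [EW]: N:wait,E:car2-GO,S:wait,W:car3-GO | queues: N=0 E=0 S=0 W=0

N: empty
E: empty
S: empty
W: empty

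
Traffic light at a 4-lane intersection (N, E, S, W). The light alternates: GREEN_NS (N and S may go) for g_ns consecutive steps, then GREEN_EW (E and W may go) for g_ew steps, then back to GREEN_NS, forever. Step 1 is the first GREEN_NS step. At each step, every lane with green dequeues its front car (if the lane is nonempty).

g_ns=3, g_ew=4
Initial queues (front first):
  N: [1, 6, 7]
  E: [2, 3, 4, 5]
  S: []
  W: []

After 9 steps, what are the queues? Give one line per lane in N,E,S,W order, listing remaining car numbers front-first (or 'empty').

Step 1 [NS]: N:car1-GO,E:wait,S:empty,W:wait | queues: N=2 E=4 S=0 W=0
Step 2 [NS]: N:car6-GO,E:wait,S:empty,W:wait | queues: N=1 E=4 S=0 W=0
Step 3 [NS]: N:car7-GO,E:wait,S:empty,W:wait | queues: N=0 E=4 S=0 W=0
Step 4 [EW]: N:wait,E:car2-GO,S:wait,W:empty | queues: N=0 E=3 S=0 W=0
Step 5 [EW]: N:wait,E:car3-GO,S:wait,W:empty | queues: N=0 E=2 S=0 W=0
Step 6 [EW]: N:wait,E:car4-GO,S:wait,W:empty | queues: N=0 E=1 S=0 W=0
Step 7 [EW]: N:wait,E:car5-GO,S:wait,W:empty | queues: N=0 E=0 S=0 W=0

N: empty
E: empty
S: empty
W: empty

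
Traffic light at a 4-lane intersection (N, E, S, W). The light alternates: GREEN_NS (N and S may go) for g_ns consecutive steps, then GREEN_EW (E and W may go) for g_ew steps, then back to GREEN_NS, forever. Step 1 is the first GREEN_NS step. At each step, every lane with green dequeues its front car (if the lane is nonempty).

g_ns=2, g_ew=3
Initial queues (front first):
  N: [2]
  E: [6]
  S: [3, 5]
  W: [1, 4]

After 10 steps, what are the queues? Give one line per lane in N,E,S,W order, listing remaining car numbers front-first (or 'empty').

Step 1 [NS]: N:car2-GO,E:wait,S:car3-GO,W:wait | queues: N=0 E=1 S=1 W=2
Step 2 [NS]: N:empty,E:wait,S:car5-GO,W:wait | queues: N=0 E=1 S=0 W=2
Step 3 [EW]: N:wait,E:car6-GO,S:wait,W:car1-GO | queues: N=0 E=0 S=0 W=1
Step 4 [EW]: N:wait,E:empty,S:wait,W:car4-GO | queues: N=0 E=0 S=0 W=0

N: empty
E: empty
S: empty
W: empty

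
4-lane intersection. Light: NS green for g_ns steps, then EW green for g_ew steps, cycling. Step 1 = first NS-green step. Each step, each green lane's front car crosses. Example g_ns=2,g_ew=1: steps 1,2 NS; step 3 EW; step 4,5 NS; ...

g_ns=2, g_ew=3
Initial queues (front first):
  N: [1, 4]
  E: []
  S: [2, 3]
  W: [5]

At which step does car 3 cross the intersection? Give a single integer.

Step 1 [NS]: N:car1-GO,E:wait,S:car2-GO,W:wait | queues: N=1 E=0 S=1 W=1
Step 2 [NS]: N:car4-GO,E:wait,S:car3-GO,W:wait | queues: N=0 E=0 S=0 W=1
Step 3 [EW]: N:wait,E:empty,S:wait,W:car5-GO | queues: N=0 E=0 S=0 W=0
Car 3 crosses at step 2

2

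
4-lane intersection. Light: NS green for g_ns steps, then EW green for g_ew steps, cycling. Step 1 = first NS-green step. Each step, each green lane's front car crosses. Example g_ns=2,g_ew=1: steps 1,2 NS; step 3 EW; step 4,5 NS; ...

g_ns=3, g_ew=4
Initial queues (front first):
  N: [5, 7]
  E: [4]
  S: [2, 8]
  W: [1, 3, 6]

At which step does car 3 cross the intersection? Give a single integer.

Step 1 [NS]: N:car5-GO,E:wait,S:car2-GO,W:wait | queues: N=1 E=1 S=1 W=3
Step 2 [NS]: N:car7-GO,E:wait,S:car8-GO,W:wait | queues: N=0 E=1 S=0 W=3
Step 3 [NS]: N:empty,E:wait,S:empty,W:wait | queues: N=0 E=1 S=0 W=3
Step 4 [EW]: N:wait,E:car4-GO,S:wait,W:car1-GO | queues: N=0 E=0 S=0 W=2
Step 5 [EW]: N:wait,E:empty,S:wait,W:car3-GO | queues: N=0 E=0 S=0 W=1
Step 6 [EW]: N:wait,E:empty,S:wait,W:car6-GO | queues: N=0 E=0 S=0 W=0
Car 3 crosses at step 5

5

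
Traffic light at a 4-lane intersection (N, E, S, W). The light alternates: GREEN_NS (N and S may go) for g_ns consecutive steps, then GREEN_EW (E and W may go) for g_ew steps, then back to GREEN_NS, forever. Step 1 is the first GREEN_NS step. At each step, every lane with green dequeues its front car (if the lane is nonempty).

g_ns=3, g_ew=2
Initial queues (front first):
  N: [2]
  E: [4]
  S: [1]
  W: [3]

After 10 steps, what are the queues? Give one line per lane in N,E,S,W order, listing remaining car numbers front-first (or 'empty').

Step 1 [NS]: N:car2-GO,E:wait,S:car1-GO,W:wait | queues: N=0 E=1 S=0 W=1
Step 2 [NS]: N:empty,E:wait,S:empty,W:wait | queues: N=0 E=1 S=0 W=1
Step 3 [NS]: N:empty,E:wait,S:empty,W:wait | queues: N=0 E=1 S=0 W=1
Step 4 [EW]: N:wait,E:car4-GO,S:wait,W:car3-GO | queues: N=0 E=0 S=0 W=0

N: empty
E: empty
S: empty
W: empty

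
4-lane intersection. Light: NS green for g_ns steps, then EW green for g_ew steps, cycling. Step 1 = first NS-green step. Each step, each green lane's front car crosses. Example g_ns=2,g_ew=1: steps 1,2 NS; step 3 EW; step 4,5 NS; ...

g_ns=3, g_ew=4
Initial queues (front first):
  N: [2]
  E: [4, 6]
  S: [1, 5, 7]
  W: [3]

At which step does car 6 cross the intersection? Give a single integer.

Step 1 [NS]: N:car2-GO,E:wait,S:car1-GO,W:wait | queues: N=0 E=2 S=2 W=1
Step 2 [NS]: N:empty,E:wait,S:car5-GO,W:wait | queues: N=0 E=2 S=1 W=1
Step 3 [NS]: N:empty,E:wait,S:car7-GO,W:wait | queues: N=0 E=2 S=0 W=1
Step 4 [EW]: N:wait,E:car4-GO,S:wait,W:car3-GO | queues: N=0 E=1 S=0 W=0
Step 5 [EW]: N:wait,E:car6-GO,S:wait,W:empty | queues: N=0 E=0 S=0 W=0
Car 6 crosses at step 5

5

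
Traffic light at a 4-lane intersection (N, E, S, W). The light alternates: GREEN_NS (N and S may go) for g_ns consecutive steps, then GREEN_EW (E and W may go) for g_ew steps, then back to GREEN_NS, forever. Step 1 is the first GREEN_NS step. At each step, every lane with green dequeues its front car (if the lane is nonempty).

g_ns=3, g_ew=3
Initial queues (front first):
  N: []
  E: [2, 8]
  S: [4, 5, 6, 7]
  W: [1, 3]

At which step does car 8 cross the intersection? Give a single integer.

Step 1 [NS]: N:empty,E:wait,S:car4-GO,W:wait | queues: N=0 E=2 S=3 W=2
Step 2 [NS]: N:empty,E:wait,S:car5-GO,W:wait | queues: N=0 E=2 S=2 W=2
Step 3 [NS]: N:empty,E:wait,S:car6-GO,W:wait | queues: N=0 E=2 S=1 W=2
Step 4 [EW]: N:wait,E:car2-GO,S:wait,W:car1-GO | queues: N=0 E=1 S=1 W=1
Step 5 [EW]: N:wait,E:car8-GO,S:wait,W:car3-GO | queues: N=0 E=0 S=1 W=0
Step 6 [EW]: N:wait,E:empty,S:wait,W:empty | queues: N=0 E=0 S=1 W=0
Step 7 [NS]: N:empty,E:wait,S:car7-GO,W:wait | queues: N=0 E=0 S=0 W=0
Car 8 crosses at step 5

5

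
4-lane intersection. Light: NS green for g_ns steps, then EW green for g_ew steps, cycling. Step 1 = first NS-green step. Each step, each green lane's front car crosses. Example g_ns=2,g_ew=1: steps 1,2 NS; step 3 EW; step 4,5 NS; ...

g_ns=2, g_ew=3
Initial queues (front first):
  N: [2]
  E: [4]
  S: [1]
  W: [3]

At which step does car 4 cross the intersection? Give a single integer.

Step 1 [NS]: N:car2-GO,E:wait,S:car1-GO,W:wait | queues: N=0 E=1 S=0 W=1
Step 2 [NS]: N:empty,E:wait,S:empty,W:wait | queues: N=0 E=1 S=0 W=1
Step 3 [EW]: N:wait,E:car4-GO,S:wait,W:car3-GO | queues: N=0 E=0 S=0 W=0
Car 4 crosses at step 3

3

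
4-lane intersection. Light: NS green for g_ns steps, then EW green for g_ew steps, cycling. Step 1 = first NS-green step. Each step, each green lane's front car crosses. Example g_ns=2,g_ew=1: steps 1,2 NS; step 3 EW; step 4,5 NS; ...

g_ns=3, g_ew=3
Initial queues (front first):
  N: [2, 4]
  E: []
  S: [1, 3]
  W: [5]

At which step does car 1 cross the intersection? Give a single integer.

Step 1 [NS]: N:car2-GO,E:wait,S:car1-GO,W:wait | queues: N=1 E=0 S=1 W=1
Step 2 [NS]: N:car4-GO,E:wait,S:car3-GO,W:wait | queues: N=0 E=0 S=0 W=1
Step 3 [NS]: N:empty,E:wait,S:empty,W:wait | queues: N=0 E=0 S=0 W=1
Step 4 [EW]: N:wait,E:empty,S:wait,W:car5-GO | queues: N=0 E=0 S=0 W=0
Car 1 crosses at step 1

1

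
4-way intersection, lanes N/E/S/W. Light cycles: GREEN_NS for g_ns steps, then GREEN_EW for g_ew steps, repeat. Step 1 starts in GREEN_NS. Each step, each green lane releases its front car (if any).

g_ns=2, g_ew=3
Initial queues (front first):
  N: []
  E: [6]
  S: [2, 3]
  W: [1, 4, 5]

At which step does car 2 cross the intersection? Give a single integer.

Step 1 [NS]: N:empty,E:wait,S:car2-GO,W:wait | queues: N=0 E=1 S=1 W=3
Step 2 [NS]: N:empty,E:wait,S:car3-GO,W:wait | queues: N=0 E=1 S=0 W=3
Step 3 [EW]: N:wait,E:car6-GO,S:wait,W:car1-GO | queues: N=0 E=0 S=0 W=2
Step 4 [EW]: N:wait,E:empty,S:wait,W:car4-GO | queues: N=0 E=0 S=0 W=1
Step 5 [EW]: N:wait,E:empty,S:wait,W:car5-GO | queues: N=0 E=0 S=0 W=0
Car 2 crosses at step 1

1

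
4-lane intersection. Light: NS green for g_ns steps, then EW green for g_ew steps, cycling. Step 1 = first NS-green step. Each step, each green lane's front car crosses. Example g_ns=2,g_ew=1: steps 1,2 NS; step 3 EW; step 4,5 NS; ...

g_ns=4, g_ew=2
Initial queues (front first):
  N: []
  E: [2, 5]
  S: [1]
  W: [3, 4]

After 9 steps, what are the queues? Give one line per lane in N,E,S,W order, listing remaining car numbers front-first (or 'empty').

Step 1 [NS]: N:empty,E:wait,S:car1-GO,W:wait | queues: N=0 E=2 S=0 W=2
Step 2 [NS]: N:empty,E:wait,S:empty,W:wait | queues: N=0 E=2 S=0 W=2
Step 3 [NS]: N:empty,E:wait,S:empty,W:wait | queues: N=0 E=2 S=0 W=2
Step 4 [NS]: N:empty,E:wait,S:empty,W:wait | queues: N=0 E=2 S=0 W=2
Step 5 [EW]: N:wait,E:car2-GO,S:wait,W:car3-GO | queues: N=0 E=1 S=0 W=1
Step 6 [EW]: N:wait,E:car5-GO,S:wait,W:car4-GO | queues: N=0 E=0 S=0 W=0

N: empty
E: empty
S: empty
W: empty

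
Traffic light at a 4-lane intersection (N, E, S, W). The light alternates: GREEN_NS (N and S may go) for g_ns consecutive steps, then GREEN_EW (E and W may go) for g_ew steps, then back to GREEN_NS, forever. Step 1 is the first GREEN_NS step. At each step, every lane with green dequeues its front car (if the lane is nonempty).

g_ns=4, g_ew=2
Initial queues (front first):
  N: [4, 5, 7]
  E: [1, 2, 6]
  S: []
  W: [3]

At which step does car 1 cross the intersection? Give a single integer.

Step 1 [NS]: N:car4-GO,E:wait,S:empty,W:wait | queues: N=2 E=3 S=0 W=1
Step 2 [NS]: N:car5-GO,E:wait,S:empty,W:wait | queues: N=1 E=3 S=0 W=1
Step 3 [NS]: N:car7-GO,E:wait,S:empty,W:wait | queues: N=0 E=3 S=0 W=1
Step 4 [NS]: N:empty,E:wait,S:empty,W:wait | queues: N=0 E=3 S=0 W=1
Step 5 [EW]: N:wait,E:car1-GO,S:wait,W:car3-GO | queues: N=0 E=2 S=0 W=0
Step 6 [EW]: N:wait,E:car2-GO,S:wait,W:empty | queues: N=0 E=1 S=0 W=0
Step 7 [NS]: N:empty,E:wait,S:empty,W:wait | queues: N=0 E=1 S=0 W=0
Step 8 [NS]: N:empty,E:wait,S:empty,W:wait | queues: N=0 E=1 S=0 W=0
Step 9 [NS]: N:empty,E:wait,S:empty,W:wait | queues: N=0 E=1 S=0 W=0
Step 10 [NS]: N:empty,E:wait,S:empty,W:wait | queues: N=0 E=1 S=0 W=0
Step 11 [EW]: N:wait,E:car6-GO,S:wait,W:empty | queues: N=0 E=0 S=0 W=0
Car 1 crosses at step 5

5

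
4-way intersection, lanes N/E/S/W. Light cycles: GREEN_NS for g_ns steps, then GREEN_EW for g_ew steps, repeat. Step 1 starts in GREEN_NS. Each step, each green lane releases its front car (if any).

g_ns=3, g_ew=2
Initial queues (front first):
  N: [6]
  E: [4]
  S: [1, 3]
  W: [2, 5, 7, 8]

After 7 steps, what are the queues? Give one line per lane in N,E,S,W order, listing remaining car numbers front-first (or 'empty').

Step 1 [NS]: N:car6-GO,E:wait,S:car1-GO,W:wait | queues: N=0 E=1 S=1 W=4
Step 2 [NS]: N:empty,E:wait,S:car3-GO,W:wait | queues: N=0 E=1 S=0 W=4
Step 3 [NS]: N:empty,E:wait,S:empty,W:wait | queues: N=0 E=1 S=0 W=4
Step 4 [EW]: N:wait,E:car4-GO,S:wait,W:car2-GO | queues: N=0 E=0 S=0 W=3
Step 5 [EW]: N:wait,E:empty,S:wait,W:car5-GO | queues: N=0 E=0 S=0 W=2
Step 6 [NS]: N:empty,E:wait,S:empty,W:wait | queues: N=0 E=0 S=0 W=2
Step 7 [NS]: N:empty,E:wait,S:empty,W:wait | queues: N=0 E=0 S=0 W=2

N: empty
E: empty
S: empty
W: 7 8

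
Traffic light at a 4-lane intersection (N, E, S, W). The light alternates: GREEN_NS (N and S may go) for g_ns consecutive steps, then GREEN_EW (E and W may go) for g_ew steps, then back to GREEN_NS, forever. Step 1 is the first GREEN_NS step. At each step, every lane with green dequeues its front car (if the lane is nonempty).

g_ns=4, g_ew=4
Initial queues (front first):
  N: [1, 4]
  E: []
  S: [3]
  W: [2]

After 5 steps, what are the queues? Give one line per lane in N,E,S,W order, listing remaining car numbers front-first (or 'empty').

Step 1 [NS]: N:car1-GO,E:wait,S:car3-GO,W:wait | queues: N=1 E=0 S=0 W=1
Step 2 [NS]: N:car4-GO,E:wait,S:empty,W:wait | queues: N=0 E=0 S=0 W=1
Step 3 [NS]: N:empty,E:wait,S:empty,W:wait | queues: N=0 E=0 S=0 W=1
Step 4 [NS]: N:empty,E:wait,S:empty,W:wait | queues: N=0 E=0 S=0 W=1
Step 5 [EW]: N:wait,E:empty,S:wait,W:car2-GO | queues: N=0 E=0 S=0 W=0

N: empty
E: empty
S: empty
W: empty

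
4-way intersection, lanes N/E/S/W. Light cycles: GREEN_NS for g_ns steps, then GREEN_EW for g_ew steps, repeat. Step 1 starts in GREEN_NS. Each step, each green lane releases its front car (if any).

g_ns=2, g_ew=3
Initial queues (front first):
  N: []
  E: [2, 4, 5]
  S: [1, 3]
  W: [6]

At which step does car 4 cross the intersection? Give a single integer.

Step 1 [NS]: N:empty,E:wait,S:car1-GO,W:wait | queues: N=0 E=3 S=1 W=1
Step 2 [NS]: N:empty,E:wait,S:car3-GO,W:wait | queues: N=0 E=3 S=0 W=1
Step 3 [EW]: N:wait,E:car2-GO,S:wait,W:car6-GO | queues: N=0 E=2 S=0 W=0
Step 4 [EW]: N:wait,E:car4-GO,S:wait,W:empty | queues: N=0 E=1 S=0 W=0
Step 5 [EW]: N:wait,E:car5-GO,S:wait,W:empty | queues: N=0 E=0 S=0 W=0
Car 4 crosses at step 4

4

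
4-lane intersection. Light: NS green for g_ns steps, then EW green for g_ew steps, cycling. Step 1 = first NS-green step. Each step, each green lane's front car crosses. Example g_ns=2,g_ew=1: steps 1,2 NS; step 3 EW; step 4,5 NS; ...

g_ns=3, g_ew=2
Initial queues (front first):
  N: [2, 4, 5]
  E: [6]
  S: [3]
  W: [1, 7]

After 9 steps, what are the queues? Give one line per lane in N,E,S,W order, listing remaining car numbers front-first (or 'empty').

Step 1 [NS]: N:car2-GO,E:wait,S:car3-GO,W:wait | queues: N=2 E=1 S=0 W=2
Step 2 [NS]: N:car4-GO,E:wait,S:empty,W:wait | queues: N=1 E=1 S=0 W=2
Step 3 [NS]: N:car5-GO,E:wait,S:empty,W:wait | queues: N=0 E=1 S=0 W=2
Step 4 [EW]: N:wait,E:car6-GO,S:wait,W:car1-GO | queues: N=0 E=0 S=0 W=1
Step 5 [EW]: N:wait,E:empty,S:wait,W:car7-GO | queues: N=0 E=0 S=0 W=0

N: empty
E: empty
S: empty
W: empty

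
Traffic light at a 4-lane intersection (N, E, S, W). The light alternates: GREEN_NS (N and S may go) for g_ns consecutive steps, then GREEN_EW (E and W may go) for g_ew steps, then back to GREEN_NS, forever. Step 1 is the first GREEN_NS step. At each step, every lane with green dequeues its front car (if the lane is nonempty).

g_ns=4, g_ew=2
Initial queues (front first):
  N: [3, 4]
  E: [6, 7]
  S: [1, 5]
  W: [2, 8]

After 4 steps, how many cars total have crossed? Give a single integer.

Step 1 [NS]: N:car3-GO,E:wait,S:car1-GO,W:wait | queues: N=1 E=2 S=1 W=2
Step 2 [NS]: N:car4-GO,E:wait,S:car5-GO,W:wait | queues: N=0 E=2 S=0 W=2
Step 3 [NS]: N:empty,E:wait,S:empty,W:wait | queues: N=0 E=2 S=0 W=2
Step 4 [NS]: N:empty,E:wait,S:empty,W:wait | queues: N=0 E=2 S=0 W=2
Cars crossed by step 4: 4

Answer: 4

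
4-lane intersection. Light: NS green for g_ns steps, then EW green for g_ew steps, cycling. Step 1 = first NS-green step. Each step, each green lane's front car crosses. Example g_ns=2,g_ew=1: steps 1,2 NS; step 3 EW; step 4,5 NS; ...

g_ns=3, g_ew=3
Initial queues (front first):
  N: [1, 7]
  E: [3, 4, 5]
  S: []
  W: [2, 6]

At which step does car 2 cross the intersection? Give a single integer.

Step 1 [NS]: N:car1-GO,E:wait,S:empty,W:wait | queues: N=1 E=3 S=0 W=2
Step 2 [NS]: N:car7-GO,E:wait,S:empty,W:wait | queues: N=0 E=3 S=0 W=2
Step 3 [NS]: N:empty,E:wait,S:empty,W:wait | queues: N=0 E=3 S=0 W=2
Step 4 [EW]: N:wait,E:car3-GO,S:wait,W:car2-GO | queues: N=0 E=2 S=0 W=1
Step 5 [EW]: N:wait,E:car4-GO,S:wait,W:car6-GO | queues: N=0 E=1 S=0 W=0
Step 6 [EW]: N:wait,E:car5-GO,S:wait,W:empty | queues: N=0 E=0 S=0 W=0
Car 2 crosses at step 4

4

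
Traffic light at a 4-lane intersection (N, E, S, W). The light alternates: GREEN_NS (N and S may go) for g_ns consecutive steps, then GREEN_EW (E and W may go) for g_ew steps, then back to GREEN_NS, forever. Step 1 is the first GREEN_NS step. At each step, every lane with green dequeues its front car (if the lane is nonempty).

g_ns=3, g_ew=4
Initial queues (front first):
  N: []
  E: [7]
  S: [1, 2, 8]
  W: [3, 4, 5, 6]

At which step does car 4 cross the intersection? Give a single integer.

Step 1 [NS]: N:empty,E:wait,S:car1-GO,W:wait | queues: N=0 E=1 S=2 W=4
Step 2 [NS]: N:empty,E:wait,S:car2-GO,W:wait | queues: N=0 E=1 S=1 W=4
Step 3 [NS]: N:empty,E:wait,S:car8-GO,W:wait | queues: N=0 E=1 S=0 W=4
Step 4 [EW]: N:wait,E:car7-GO,S:wait,W:car3-GO | queues: N=0 E=0 S=0 W=3
Step 5 [EW]: N:wait,E:empty,S:wait,W:car4-GO | queues: N=0 E=0 S=0 W=2
Step 6 [EW]: N:wait,E:empty,S:wait,W:car5-GO | queues: N=0 E=0 S=0 W=1
Step 7 [EW]: N:wait,E:empty,S:wait,W:car6-GO | queues: N=0 E=0 S=0 W=0
Car 4 crosses at step 5

5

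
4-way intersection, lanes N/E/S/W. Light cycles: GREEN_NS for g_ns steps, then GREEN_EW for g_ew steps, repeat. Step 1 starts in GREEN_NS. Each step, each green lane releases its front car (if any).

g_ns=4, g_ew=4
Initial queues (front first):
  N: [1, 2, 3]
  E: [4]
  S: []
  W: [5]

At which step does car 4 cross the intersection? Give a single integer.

Step 1 [NS]: N:car1-GO,E:wait,S:empty,W:wait | queues: N=2 E=1 S=0 W=1
Step 2 [NS]: N:car2-GO,E:wait,S:empty,W:wait | queues: N=1 E=1 S=0 W=1
Step 3 [NS]: N:car3-GO,E:wait,S:empty,W:wait | queues: N=0 E=1 S=0 W=1
Step 4 [NS]: N:empty,E:wait,S:empty,W:wait | queues: N=0 E=1 S=0 W=1
Step 5 [EW]: N:wait,E:car4-GO,S:wait,W:car5-GO | queues: N=0 E=0 S=0 W=0
Car 4 crosses at step 5

5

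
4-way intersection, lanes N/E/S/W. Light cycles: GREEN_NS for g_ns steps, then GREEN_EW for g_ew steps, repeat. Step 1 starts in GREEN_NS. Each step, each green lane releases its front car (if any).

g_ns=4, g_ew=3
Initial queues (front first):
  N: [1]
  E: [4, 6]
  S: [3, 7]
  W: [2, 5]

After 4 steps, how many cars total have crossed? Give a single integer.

Answer: 3

Derivation:
Step 1 [NS]: N:car1-GO,E:wait,S:car3-GO,W:wait | queues: N=0 E=2 S=1 W=2
Step 2 [NS]: N:empty,E:wait,S:car7-GO,W:wait | queues: N=0 E=2 S=0 W=2
Step 3 [NS]: N:empty,E:wait,S:empty,W:wait | queues: N=0 E=2 S=0 W=2
Step 4 [NS]: N:empty,E:wait,S:empty,W:wait | queues: N=0 E=2 S=0 W=2
Cars crossed by step 4: 3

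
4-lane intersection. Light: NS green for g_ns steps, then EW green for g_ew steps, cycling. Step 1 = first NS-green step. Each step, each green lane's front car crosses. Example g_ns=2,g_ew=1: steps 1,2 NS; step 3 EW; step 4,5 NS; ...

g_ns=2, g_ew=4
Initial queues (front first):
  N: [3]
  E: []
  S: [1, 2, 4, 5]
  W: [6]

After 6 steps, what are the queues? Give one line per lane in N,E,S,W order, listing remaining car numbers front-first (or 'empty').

Step 1 [NS]: N:car3-GO,E:wait,S:car1-GO,W:wait | queues: N=0 E=0 S=3 W=1
Step 2 [NS]: N:empty,E:wait,S:car2-GO,W:wait | queues: N=0 E=0 S=2 W=1
Step 3 [EW]: N:wait,E:empty,S:wait,W:car6-GO | queues: N=0 E=0 S=2 W=0
Step 4 [EW]: N:wait,E:empty,S:wait,W:empty | queues: N=0 E=0 S=2 W=0
Step 5 [EW]: N:wait,E:empty,S:wait,W:empty | queues: N=0 E=0 S=2 W=0
Step 6 [EW]: N:wait,E:empty,S:wait,W:empty | queues: N=0 E=0 S=2 W=0

N: empty
E: empty
S: 4 5
W: empty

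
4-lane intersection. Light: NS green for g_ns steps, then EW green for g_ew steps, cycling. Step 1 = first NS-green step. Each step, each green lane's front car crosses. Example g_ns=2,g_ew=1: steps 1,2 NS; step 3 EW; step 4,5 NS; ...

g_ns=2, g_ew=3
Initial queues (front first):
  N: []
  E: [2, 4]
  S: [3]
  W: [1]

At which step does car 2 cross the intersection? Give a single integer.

Step 1 [NS]: N:empty,E:wait,S:car3-GO,W:wait | queues: N=0 E=2 S=0 W=1
Step 2 [NS]: N:empty,E:wait,S:empty,W:wait | queues: N=0 E=2 S=0 W=1
Step 3 [EW]: N:wait,E:car2-GO,S:wait,W:car1-GO | queues: N=0 E=1 S=0 W=0
Step 4 [EW]: N:wait,E:car4-GO,S:wait,W:empty | queues: N=0 E=0 S=0 W=0
Car 2 crosses at step 3

3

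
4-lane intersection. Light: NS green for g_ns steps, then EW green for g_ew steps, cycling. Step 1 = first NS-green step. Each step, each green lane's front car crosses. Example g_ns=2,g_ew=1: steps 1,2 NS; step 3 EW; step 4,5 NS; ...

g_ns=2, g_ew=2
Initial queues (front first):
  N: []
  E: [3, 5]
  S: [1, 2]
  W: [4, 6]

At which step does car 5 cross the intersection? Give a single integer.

Step 1 [NS]: N:empty,E:wait,S:car1-GO,W:wait | queues: N=0 E=2 S=1 W=2
Step 2 [NS]: N:empty,E:wait,S:car2-GO,W:wait | queues: N=0 E=2 S=0 W=2
Step 3 [EW]: N:wait,E:car3-GO,S:wait,W:car4-GO | queues: N=0 E=1 S=0 W=1
Step 4 [EW]: N:wait,E:car5-GO,S:wait,W:car6-GO | queues: N=0 E=0 S=0 W=0
Car 5 crosses at step 4

4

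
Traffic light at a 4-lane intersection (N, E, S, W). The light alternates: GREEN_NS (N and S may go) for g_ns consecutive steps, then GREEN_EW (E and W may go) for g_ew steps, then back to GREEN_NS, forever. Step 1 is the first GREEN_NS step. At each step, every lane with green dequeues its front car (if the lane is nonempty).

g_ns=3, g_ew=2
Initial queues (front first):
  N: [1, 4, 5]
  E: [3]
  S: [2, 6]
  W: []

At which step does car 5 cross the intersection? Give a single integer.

Step 1 [NS]: N:car1-GO,E:wait,S:car2-GO,W:wait | queues: N=2 E=1 S=1 W=0
Step 2 [NS]: N:car4-GO,E:wait,S:car6-GO,W:wait | queues: N=1 E=1 S=0 W=0
Step 3 [NS]: N:car5-GO,E:wait,S:empty,W:wait | queues: N=0 E=1 S=0 W=0
Step 4 [EW]: N:wait,E:car3-GO,S:wait,W:empty | queues: N=0 E=0 S=0 W=0
Car 5 crosses at step 3

3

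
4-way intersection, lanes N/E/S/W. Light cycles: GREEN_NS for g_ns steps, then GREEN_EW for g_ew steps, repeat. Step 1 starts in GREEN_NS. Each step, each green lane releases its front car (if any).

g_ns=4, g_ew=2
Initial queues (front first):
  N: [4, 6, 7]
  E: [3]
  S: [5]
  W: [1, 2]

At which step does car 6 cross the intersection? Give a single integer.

Step 1 [NS]: N:car4-GO,E:wait,S:car5-GO,W:wait | queues: N=2 E=1 S=0 W=2
Step 2 [NS]: N:car6-GO,E:wait,S:empty,W:wait | queues: N=1 E=1 S=0 W=2
Step 3 [NS]: N:car7-GO,E:wait,S:empty,W:wait | queues: N=0 E=1 S=0 W=2
Step 4 [NS]: N:empty,E:wait,S:empty,W:wait | queues: N=0 E=1 S=0 W=2
Step 5 [EW]: N:wait,E:car3-GO,S:wait,W:car1-GO | queues: N=0 E=0 S=0 W=1
Step 6 [EW]: N:wait,E:empty,S:wait,W:car2-GO | queues: N=0 E=0 S=0 W=0
Car 6 crosses at step 2

2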